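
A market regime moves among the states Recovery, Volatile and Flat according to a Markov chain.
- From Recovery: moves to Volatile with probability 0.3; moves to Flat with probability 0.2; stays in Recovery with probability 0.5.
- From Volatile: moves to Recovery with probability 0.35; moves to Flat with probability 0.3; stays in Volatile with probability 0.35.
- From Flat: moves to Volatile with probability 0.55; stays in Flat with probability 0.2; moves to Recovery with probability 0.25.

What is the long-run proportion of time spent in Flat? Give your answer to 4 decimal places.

Let the stationary distribution be π with π = πP and π_1 + π_2 + π_3 = 1.
π_1 = 0.5·π_1 + 0.35·π_2 + 0.25·π_3
π_2 = 0.3·π_1 + 0.35·π_2 + 0.55·π_3
Solving with the normalization constraint gives π = (0.3838, 0.3784, 0.2378).
So the stationary probability of Flat is 0.2378.

0.2378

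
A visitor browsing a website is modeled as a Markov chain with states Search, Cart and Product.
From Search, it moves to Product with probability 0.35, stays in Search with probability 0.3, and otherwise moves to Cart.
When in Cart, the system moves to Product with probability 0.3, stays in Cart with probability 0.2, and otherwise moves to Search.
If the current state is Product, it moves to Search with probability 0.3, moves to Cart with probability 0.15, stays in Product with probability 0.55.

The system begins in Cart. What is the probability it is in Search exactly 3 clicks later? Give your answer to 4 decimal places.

0.3520

Propagate the distribution vector 3 clicks from Cart.
After 0 clicks: (0.0000, 1.0000, 0.0000)
After 1 click: (0.5000, 0.2000, 0.3000)
After 2 clicks: (0.3400, 0.2600, 0.4000)
After 3 clicks: (0.3520, 0.2310, 0.4170)
P(in Search after 3 clicks) = 0.3520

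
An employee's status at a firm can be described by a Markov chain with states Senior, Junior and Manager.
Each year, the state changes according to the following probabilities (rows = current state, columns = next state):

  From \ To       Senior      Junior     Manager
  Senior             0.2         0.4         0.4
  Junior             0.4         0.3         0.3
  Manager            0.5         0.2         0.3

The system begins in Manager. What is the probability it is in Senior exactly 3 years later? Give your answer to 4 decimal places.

0.3690

Propagate the distribution vector 3 years from Manager.
After 0 years: (0.0000, 0.0000, 1.0000)
After 1 year: (0.5000, 0.2000, 0.3000)
After 2 years: (0.3300, 0.3200, 0.3500)
After 3 years: (0.3690, 0.2980, 0.3330)
P(in Senior after 3 years) = 0.3690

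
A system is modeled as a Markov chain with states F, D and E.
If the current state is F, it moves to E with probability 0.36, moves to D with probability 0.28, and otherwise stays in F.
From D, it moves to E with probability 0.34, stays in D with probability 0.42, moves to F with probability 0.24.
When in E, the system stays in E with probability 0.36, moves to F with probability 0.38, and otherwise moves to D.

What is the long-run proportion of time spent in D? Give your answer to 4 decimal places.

0.3174

Let the stationary distribution be π with π = πP and π_1 + π_2 + π_3 = 1.
π_1 = 0.36·π_1 + 0.24·π_2 + 0.38·π_3
π_2 = 0.28·π_1 + 0.42·π_2 + 0.26·π_3
Solving with the normalization constraint gives π = (0.3290, 0.3174, 0.3537).
So the stationary probability of D is 0.3174.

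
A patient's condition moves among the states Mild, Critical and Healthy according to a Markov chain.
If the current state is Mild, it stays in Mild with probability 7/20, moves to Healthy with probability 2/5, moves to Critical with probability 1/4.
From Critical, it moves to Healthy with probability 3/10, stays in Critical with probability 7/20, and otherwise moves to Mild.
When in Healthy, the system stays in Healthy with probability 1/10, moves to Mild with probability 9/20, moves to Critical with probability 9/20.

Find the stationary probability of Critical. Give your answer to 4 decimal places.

Let the stationary distribution be π with π = πP and π_1 + π_2 + π_3 = 1.
π_1 = 0.35·π_1 + 0.35·π_2 + 0.45·π_3
π_2 = 0.25·π_1 + 0.35·π_2 + 0.45·π_3
Solving with the normalization constraint gives π = (0.3782, 0.3403, 0.2815).
So the stationary probability of Critical is 0.3403.

0.3403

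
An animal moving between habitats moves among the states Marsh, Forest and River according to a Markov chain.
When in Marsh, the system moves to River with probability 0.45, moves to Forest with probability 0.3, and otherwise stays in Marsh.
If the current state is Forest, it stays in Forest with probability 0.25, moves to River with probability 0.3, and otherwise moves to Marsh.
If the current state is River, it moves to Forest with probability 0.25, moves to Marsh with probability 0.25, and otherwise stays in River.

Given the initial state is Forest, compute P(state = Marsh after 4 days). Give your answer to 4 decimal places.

0.3030

Propagate the distribution vector 4 days from Forest.
After 0 days: (0.0000, 1.0000, 0.0000)
After 1 day: (0.4500, 0.2500, 0.3000)
After 2 days: (0.3000, 0.2725, 0.4275)
After 3 days: (0.3045, 0.2650, 0.4305)
After 4 days: (0.3030, 0.2652, 0.4318)
P(in Marsh after 4 days) = 0.3030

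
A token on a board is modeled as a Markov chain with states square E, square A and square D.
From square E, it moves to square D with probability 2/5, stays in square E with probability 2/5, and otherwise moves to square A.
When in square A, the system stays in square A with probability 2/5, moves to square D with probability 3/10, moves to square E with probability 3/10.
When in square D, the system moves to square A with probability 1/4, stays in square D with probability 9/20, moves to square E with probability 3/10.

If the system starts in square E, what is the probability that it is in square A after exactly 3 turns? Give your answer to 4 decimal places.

0.2720

Propagate the distribution vector 3 turns from square E.
After 0 turns: (1.0000, 0.0000, 0.0000)
After 1 turn: (0.4000, 0.2000, 0.4000)
After 2 turns: (0.3400, 0.2600, 0.4000)
After 3 turns: (0.3340, 0.2720, 0.3940)
P(in square A after 3 turns) = 0.2720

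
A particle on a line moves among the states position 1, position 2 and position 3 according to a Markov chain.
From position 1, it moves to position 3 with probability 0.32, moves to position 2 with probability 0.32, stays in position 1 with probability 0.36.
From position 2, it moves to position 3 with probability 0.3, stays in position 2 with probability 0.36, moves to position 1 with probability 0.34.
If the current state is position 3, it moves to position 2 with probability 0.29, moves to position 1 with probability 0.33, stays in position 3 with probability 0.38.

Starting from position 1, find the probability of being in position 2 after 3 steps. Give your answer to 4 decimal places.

Propagate the distribution vector 3 steps from position 1.
After 0 steps: (1.0000, 0.0000, 0.0000)
After 1 step: (0.3600, 0.3200, 0.3200)
After 2 steps: (0.3440, 0.3232, 0.3328)
After 3 steps: (0.3436, 0.3229, 0.3335)
P(in position 2 after 3 steps) = 0.3229

0.3229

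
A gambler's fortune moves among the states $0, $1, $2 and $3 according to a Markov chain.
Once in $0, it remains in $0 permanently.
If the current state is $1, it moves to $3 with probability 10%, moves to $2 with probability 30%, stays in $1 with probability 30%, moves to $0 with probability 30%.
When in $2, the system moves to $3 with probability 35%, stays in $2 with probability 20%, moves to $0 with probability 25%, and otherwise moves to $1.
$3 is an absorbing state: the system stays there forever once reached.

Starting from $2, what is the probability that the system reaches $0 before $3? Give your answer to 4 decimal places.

0.4700

Let h(s) be the probability of absorption at $0 starting from transient state s. Then h($0) = 1 and h($3) = 0. By first-step analysis:
h($1) = 0.3·1 + 0.3·h($1) + 0.3·h($2) + 0.1·0
h($2) = 0.25·1 + 0.2·h($1) + 0.2·h($2) + 0.35·0
Solving: h($1) = 0.6300, h($2) = 0.4700.
Starting from $2, the probability is 0.4700.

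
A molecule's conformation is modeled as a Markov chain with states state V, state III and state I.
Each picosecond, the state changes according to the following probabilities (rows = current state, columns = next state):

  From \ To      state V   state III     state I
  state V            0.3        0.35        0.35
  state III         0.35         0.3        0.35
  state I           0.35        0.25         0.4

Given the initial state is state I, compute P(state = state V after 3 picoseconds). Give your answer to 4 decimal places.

Propagate the distribution vector 3 picoseconds from state I.
After 0 picoseconds: (0.0000, 0.0000, 1.0000)
After 1 picosecond: (0.3500, 0.2500, 0.4000)
After 2 picoseconds: (0.3325, 0.2975, 0.3700)
After 3 picoseconds: (0.3334, 0.2981, 0.3685)
P(in state V after 3 picoseconds) = 0.3334

0.3334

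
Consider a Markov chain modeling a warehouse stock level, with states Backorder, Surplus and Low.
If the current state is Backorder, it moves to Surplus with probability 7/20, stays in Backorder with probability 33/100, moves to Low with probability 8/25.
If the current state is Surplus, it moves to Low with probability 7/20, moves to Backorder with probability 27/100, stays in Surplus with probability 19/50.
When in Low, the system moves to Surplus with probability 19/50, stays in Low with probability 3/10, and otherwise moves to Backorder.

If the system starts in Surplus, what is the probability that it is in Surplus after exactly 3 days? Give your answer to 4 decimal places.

0.3709

Propagate the distribution vector 3 days from Surplus.
After 0 days: (0.0000, 1.0000, 0.0000)
After 1 day: (0.2700, 0.3800, 0.3500)
After 2 days: (0.3037, 0.3719, 0.3244)
After 3 days: (0.3044, 0.3709, 0.3247)
P(in Surplus after 3 days) = 0.3709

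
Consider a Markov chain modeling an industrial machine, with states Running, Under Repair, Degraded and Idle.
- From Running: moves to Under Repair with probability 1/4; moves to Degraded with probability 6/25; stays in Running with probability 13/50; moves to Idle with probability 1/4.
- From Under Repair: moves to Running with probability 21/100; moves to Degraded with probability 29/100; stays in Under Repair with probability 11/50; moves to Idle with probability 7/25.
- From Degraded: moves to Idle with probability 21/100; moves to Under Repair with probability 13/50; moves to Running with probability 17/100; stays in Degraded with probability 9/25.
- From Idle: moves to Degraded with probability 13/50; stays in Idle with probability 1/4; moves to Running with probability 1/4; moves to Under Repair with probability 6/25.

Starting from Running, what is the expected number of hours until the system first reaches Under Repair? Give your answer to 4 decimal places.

Let t(s) be the expected number of hours to first reach Under Repair from state s, with t(Under Repair) = 0. Conditioning on the first hour:
t(Running) = 1 + 0.26·t(Running) + 0.24·t(Degraded) + 0.25·t(Idle)
t(Degraded) = 1 + 0.17·t(Running) + 0.36·t(Degraded) + 0.21·t(Idle)
t(Idle) = 1 + 0.25·t(Running) + 0.26·t(Degraded) + 0.25·t(Idle)
Solving: t(Running) = 3.9937, t(Degraded) = 3.9466, t(Idle) = 4.0327.
Expected hours from Running to Under Repair: 3.9937.

3.9937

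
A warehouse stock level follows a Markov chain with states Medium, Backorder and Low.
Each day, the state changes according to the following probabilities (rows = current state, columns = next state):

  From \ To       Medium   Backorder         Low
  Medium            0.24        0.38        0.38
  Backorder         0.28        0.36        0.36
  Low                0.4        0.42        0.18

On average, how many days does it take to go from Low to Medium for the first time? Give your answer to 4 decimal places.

2.8373

Let t(s) be the expected number of days to first reach Medium from state s, with t(Medium) = 0. Conditioning on the first day:
t(Backorder) = 1 + 0.36·t(Backorder) + 0.36·t(Low)
t(Low) = 1 + 0.42·t(Backorder) + 0.18·t(Low)
Solving: t(Backorder) = 3.1585, t(Low) = 2.8373.
Expected days from Low to Medium: 2.8373.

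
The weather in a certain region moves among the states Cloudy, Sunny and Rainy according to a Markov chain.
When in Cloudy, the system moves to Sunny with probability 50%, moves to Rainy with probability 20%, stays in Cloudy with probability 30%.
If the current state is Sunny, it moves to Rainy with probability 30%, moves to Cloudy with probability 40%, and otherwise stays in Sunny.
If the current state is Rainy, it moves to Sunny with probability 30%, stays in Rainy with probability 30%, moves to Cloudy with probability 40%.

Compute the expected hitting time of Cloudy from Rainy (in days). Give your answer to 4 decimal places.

2.5000

Let t(s) be the expected number of days to first reach Cloudy from state s, with t(Cloudy) = 0. Conditioning on the first day:
t(Sunny) = 1 + 0.3·t(Sunny) + 0.3·t(Rainy)
t(Rainy) = 1 + 0.3·t(Sunny) + 0.3·t(Rainy)
Solving: t(Sunny) = 2.5000, t(Rainy) = 2.5000.
Expected days from Rainy to Cloudy: 2.5000.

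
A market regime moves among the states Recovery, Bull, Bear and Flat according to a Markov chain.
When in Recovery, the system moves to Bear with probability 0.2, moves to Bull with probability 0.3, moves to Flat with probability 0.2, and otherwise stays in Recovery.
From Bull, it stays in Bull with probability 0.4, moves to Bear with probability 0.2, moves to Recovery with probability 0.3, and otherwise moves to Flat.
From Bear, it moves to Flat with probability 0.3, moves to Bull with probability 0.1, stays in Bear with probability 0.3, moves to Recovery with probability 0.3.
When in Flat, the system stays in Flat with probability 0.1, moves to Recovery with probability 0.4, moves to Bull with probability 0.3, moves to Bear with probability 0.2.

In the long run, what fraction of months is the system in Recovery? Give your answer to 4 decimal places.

Let the stationary distribution be π with π = πP and π_1 + π_2 + π_3 + π_4 = 1.
π_1 = 0.3·π_1 + 0.3·π_2 + 0.3·π_3 + 0.4·π_4
π_2 = 0.3·π_1 + 0.4·π_2 + 0.1·π_3 + 0.3·π_4
π_3 = 0.2·π_1 + 0.2·π_2 + 0.3·π_3 + 0.2·π_4
Solving with the normalization constraint gives π = (0.3176, 0.2840, 0.2222, 0.1762).
So the stationary probability of Recovery is 0.3176.

0.3176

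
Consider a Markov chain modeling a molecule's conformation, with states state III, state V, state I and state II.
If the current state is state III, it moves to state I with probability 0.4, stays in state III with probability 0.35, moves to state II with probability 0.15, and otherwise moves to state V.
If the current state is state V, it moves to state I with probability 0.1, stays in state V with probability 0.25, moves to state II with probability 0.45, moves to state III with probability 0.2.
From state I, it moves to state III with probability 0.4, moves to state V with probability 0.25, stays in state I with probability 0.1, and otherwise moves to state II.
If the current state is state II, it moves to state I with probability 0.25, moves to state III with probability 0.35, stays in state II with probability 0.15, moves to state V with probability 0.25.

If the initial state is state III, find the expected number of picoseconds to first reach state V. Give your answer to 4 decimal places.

Let t(s) be the expected number of picoseconds to first reach state V from state s, with t(state V) = 0. Conditioning on the first picosecond:
t(state III) = 1 + 0.35·t(state III) + 0.4·t(state I) + 0.15·t(state II)
t(state I) = 1 + 0.4·t(state III) + 0.1·t(state I) + 0.25·t(state II)
t(state II) = 1 + 0.35·t(state III) + 0.25·t(state I) + 0.15·t(state II)
Solving: t(state III) = 5.8870, t(state I) = 5.1483, t(state II) = 5.1147.
Expected picoseconds from state III to state V: 5.8870.

5.8870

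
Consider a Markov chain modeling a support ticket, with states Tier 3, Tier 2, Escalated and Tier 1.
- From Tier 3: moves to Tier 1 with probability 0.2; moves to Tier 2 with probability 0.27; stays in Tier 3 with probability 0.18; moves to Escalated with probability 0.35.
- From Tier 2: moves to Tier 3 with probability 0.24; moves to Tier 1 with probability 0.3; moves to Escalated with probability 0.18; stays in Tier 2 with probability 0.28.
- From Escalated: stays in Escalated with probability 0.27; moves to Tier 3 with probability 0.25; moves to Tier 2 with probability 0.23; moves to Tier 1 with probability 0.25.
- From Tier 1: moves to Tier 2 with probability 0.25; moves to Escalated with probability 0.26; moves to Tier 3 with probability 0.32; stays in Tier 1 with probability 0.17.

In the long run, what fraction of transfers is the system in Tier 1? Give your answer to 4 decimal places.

0.2320

Let the stationary distribution be π with π = πP and π_1 + π_2 + π_3 + π_4 = 1.
π_1 = 0.18·π_1 + 0.24·π_2 + 0.25·π_3 + 0.32·π_4
π_2 = 0.27·π_1 + 0.28·π_2 + 0.23·π_3 + 0.25·π_4
π_3 = 0.35·π_1 + 0.18·π_2 + 0.27·π_3 + 0.26·π_4
Solving with the normalization constraint gives π = (0.2464, 0.2574, 0.2642, 0.2320).
So the stationary probability of Tier 1 is 0.2320.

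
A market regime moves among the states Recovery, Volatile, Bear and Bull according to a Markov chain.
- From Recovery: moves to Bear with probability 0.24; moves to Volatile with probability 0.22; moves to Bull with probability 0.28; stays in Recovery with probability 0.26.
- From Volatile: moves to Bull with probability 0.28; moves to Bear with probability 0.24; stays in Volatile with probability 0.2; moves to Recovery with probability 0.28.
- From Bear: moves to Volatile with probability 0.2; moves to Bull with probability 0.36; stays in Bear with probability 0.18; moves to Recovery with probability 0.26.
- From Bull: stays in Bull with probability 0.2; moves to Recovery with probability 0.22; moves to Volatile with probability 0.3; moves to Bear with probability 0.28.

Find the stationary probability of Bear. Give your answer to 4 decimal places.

0.2369

Let the stationary distribution be π with π = πP and π_1 + π_2 + π_3 + π_4 = 1.
π_1 = 0.26·π_1 + 0.28·π_2 + 0.26·π_3 + 0.22·π_4
π_2 = 0.22·π_1 + 0.2·π_2 + 0.2·π_3 + 0.3·π_4
π_3 = 0.24·π_1 + 0.24·π_2 + 0.18·π_3 + 0.28·π_4
Solving with the normalization constraint gives π = (0.2536, 0.2328, 0.2369, 0.2768).
So the stationary probability of Bear is 0.2369.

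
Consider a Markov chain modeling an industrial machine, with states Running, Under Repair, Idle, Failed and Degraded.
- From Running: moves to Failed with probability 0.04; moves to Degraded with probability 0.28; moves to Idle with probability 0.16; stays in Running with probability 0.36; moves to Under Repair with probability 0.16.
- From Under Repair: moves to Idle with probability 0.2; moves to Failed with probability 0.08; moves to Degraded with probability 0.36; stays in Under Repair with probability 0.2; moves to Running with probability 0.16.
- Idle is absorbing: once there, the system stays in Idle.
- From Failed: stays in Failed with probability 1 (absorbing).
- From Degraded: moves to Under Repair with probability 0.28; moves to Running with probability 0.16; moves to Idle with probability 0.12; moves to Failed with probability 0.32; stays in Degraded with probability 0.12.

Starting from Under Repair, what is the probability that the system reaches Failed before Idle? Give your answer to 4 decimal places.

0.4494

Let h(s) be the probability of absorption at Failed starting from transient state s. Then h(Failed) = 1 and h(Idle) = 0. By first-step analysis:
h(Running) = 0.36·h(Running) + 0.16·h(Under Repair) + 0.16·0 + 0.04·1 + 0.28·h(Degraded)
h(Under Repair) = 0.16·h(Running) + 0.2·h(Under Repair) + 0.2·0 + 0.08·1 + 0.36·h(Degraded)
h(Degraded) = 0.16·h(Running) + 0.28·h(Under Repair) + 0.12·0 + 0.32·1 + 0.12·h(Degraded)
Solving: h(Running) = 0.4308, h(Under Repair) = 0.4494, h(Degraded) = 0.5849.
Starting from Under Repair, the probability is 0.4494.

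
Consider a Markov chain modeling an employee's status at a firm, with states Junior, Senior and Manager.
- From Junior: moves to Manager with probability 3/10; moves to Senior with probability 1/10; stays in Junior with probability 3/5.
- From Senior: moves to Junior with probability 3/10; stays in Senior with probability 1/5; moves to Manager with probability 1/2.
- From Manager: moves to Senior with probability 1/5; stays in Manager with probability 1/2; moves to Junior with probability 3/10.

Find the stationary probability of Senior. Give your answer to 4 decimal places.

0.1571

Let the stationary distribution be π with π = πP and π_1 + π_2 + π_3 = 1.
π_1 = 0.6·π_1 + 0.3·π_2 + 0.3·π_3
π_2 = 0.1·π_1 + 0.2·π_2 + 0.2·π_3
Solving with the normalization constraint gives π = (0.4286, 0.1571, 0.4143).
So the stationary probability of Senior is 0.1571.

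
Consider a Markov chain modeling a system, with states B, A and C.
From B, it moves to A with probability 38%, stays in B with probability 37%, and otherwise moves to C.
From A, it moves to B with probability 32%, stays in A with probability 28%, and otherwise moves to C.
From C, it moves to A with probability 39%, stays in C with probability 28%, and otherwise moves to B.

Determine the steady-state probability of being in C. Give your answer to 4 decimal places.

0.3116

Let the stationary distribution be π with π = πP and π_1 + π_2 + π_3 = 1.
π_1 = 0.37·π_1 + 0.32·π_2 + 0.33·π_3
π_2 = 0.38·π_1 + 0.28·π_2 + 0.39·π_3
Solving with the normalization constraint gives π = (0.3401, 0.3483, 0.3116).
So the stationary probability of C is 0.3116.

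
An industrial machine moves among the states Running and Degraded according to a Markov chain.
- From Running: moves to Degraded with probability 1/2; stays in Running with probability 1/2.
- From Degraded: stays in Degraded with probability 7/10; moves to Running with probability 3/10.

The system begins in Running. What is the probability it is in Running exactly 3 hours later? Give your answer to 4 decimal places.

Propagate the distribution vector 3 hours from Running.
After 0 hours: (1.0000, 0.0000)
After 1 hour: (0.5000, 0.5000)
After 2 hours: (0.4000, 0.6000)
After 3 hours: (0.3800, 0.6200)
P(in Running after 3 hours) = 0.3800

0.3800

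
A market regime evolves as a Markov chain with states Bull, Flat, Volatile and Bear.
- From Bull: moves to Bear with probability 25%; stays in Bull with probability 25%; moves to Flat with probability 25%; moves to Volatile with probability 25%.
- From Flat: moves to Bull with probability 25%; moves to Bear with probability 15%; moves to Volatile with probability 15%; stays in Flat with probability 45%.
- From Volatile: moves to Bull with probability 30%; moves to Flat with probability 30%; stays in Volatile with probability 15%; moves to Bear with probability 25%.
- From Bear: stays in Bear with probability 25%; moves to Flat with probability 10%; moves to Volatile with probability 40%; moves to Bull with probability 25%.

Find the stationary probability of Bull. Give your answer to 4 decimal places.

0.2616

Let the stationary distribution be π with π = πP and π_1 + π_2 + π_3 + π_4 = 1.
π_1 = 0.25·π_1 + 0.25·π_2 + 0.3·π_3 + 0.25·π_4
π_2 = 0.25·π_1 + 0.45·π_2 + 0.3·π_3 + 0.1·π_4
π_3 = 0.25·π_1 + 0.15·π_2 + 0.15·π_3 + 0.4·π_4
Solving with the normalization constraint gives π = (0.2616, 0.2854, 0.2315, 0.2215).
So the stationary probability of Bull is 0.2616.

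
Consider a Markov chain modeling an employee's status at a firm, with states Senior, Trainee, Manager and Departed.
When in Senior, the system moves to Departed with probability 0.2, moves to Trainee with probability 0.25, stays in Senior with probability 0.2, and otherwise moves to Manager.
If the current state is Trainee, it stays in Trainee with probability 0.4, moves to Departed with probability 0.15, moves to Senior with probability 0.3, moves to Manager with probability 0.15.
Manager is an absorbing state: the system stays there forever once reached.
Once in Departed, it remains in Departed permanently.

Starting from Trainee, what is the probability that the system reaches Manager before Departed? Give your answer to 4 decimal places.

Let h(s) be the probability of absorption at Manager starting from transient state s. Then h(Manager) = 1 and h(Departed) = 0. By first-step analysis:
h(Senior) = 0.2·h(Senior) + 0.25·h(Trainee) + 0.35·1 + 0.2·0
h(Trainee) = 0.3·h(Senior) + 0.4·h(Trainee) + 0.15·1 + 0.15·0
Solving: h(Senior) = 0.6111, h(Trainee) = 0.5556.
Starting from Trainee, the probability is 0.5556.

0.5556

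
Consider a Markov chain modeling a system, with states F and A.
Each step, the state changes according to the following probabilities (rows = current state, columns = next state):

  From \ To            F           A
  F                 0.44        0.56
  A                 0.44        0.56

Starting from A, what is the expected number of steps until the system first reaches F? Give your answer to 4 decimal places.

2.2727

Let t(s) be the expected number of steps to first reach F from state s, with t(F) = 0. Conditioning on the first step:
t(A) = 1 + 0.56·t(A)
Solving: t(A) = 2.2727.
Expected steps from A to F: 2.2727.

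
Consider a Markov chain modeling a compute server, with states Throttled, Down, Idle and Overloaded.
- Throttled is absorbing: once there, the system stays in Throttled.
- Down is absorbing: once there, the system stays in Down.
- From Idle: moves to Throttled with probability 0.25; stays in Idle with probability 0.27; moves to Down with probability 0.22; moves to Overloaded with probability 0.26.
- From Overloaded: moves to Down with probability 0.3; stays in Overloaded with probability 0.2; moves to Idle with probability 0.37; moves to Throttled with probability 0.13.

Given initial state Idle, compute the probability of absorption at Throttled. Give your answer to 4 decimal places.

0.4793

Let h(s) be the probability of absorption at Throttled starting from transient state s. Then h(Throttled) = 1 and h(Down) = 0. By first-step analysis:
h(Idle) = 0.25·1 + 0.22·0 + 0.27·h(Idle) + 0.26·h(Overloaded)
h(Overloaded) = 0.13·1 + 0.3·0 + 0.37·h(Idle) + 0.2·h(Overloaded)
Solving: h(Idle) = 0.4793, h(Overloaded) = 0.3842.
Starting from Idle, the probability is 0.4793.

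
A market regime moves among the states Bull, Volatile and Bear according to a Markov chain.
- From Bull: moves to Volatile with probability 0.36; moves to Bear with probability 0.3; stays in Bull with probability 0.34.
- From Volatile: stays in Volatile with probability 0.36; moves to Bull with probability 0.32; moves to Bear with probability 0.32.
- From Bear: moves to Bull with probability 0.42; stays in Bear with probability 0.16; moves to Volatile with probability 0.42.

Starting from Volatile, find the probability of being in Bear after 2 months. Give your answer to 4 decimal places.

0.2624

Sum over the intermediate state after 1 month:
P = P(Volatile→Bull)·P(Bull→Bear) + P(Volatile→Volatile)·P(Volatile→Bear) + P(Volatile→Bear)·P(Bear→Bear)
  = 0.32×0.3 + 0.36×0.32 + 0.32×0.16
  = 0.0960 + 0.1152 + 0.0512 = 0.2624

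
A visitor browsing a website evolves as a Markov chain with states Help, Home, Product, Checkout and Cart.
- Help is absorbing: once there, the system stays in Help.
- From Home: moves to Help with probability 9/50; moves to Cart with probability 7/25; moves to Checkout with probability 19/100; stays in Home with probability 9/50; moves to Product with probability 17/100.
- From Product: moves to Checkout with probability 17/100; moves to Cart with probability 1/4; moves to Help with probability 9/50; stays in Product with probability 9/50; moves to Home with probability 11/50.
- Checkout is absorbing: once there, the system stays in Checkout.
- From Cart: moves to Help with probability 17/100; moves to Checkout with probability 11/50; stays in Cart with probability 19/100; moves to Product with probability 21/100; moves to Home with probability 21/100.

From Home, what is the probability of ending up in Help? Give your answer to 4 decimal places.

Let h(s) be the probability of absorption at Help starting from transient state s. Then h(Help) = 1 and h(Checkout) = 0. By first-step analysis:
h(Home) = 0.18·1 + 0.18·h(Home) + 0.17·h(Product) + 0.19·0 + 0.28·h(Cart)
h(Product) = 0.18·1 + 0.22·h(Home) + 0.18·h(Product) + 0.17·0 + 0.25·h(Cart)
h(Cart) = 0.17·1 + 0.21·h(Home) + 0.21·h(Product) + 0.22·0 + 0.19·h(Cart)
Solving: h(Home) = 0.4779, h(Product) = 0.4881, h(Cart) = 0.4603.
Starting from Home, the probability is 0.4779.

0.4779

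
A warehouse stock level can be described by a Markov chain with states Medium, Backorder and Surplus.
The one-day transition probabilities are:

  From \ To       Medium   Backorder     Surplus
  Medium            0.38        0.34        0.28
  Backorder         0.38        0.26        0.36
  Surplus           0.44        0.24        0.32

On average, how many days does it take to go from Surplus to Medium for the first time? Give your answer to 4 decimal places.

2.3512

Let t(s) be the expected number of days to first reach Medium from state s, with t(Medium) = 0. Conditioning on the first day:
t(Backorder) = 1 + 0.26·t(Backorder) + 0.36·t(Surplus)
t(Surplus) = 1 + 0.24·t(Backorder) + 0.32·t(Surplus)
Solving: t(Backorder) = 2.4952, t(Surplus) = 2.3512.
Expected days from Surplus to Medium: 2.3512.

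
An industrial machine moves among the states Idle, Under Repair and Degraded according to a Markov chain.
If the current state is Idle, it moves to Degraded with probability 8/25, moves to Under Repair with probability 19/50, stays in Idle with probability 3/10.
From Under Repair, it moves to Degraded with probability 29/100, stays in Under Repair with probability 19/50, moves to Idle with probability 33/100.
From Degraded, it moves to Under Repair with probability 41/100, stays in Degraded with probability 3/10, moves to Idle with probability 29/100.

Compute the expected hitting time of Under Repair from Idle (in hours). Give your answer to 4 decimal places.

2.5680

Let t(s) be the expected number of hours to first reach Under Repair from state s, with t(Under Repair) = 0. Conditioning on the first hour:
t(Idle) = 1 + 0.3·t(Idle) + 0.32·t(Degraded)
t(Degraded) = 1 + 0.29·t(Idle) + 0.3·t(Degraded)
Solving: t(Idle) = 2.5680, t(Degraded) = 2.4924.
Expected hours from Idle to Under Repair: 2.5680.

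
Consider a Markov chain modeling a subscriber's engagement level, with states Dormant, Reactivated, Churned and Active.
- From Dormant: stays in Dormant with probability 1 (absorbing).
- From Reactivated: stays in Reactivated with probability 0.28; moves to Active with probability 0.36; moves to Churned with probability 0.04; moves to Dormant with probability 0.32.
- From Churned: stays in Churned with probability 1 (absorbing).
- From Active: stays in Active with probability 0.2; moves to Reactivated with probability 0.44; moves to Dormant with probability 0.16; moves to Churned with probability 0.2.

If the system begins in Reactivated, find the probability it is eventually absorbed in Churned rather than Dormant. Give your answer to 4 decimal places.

0.2490

Let h(s) be the probability of absorption at Churned starting from transient state s. Then h(Churned) = 1 and h(Dormant) = 0. By first-step analysis:
h(Reactivated) = 0.32·0 + 0.28·h(Reactivated) + 0.04·1 + 0.36·h(Active)
h(Active) = 0.16·0 + 0.44·h(Reactivated) + 0.2·1 + 0.2·h(Active)
Solving: h(Reactivated) = 0.2490, h(Active) = 0.3870.
Starting from Reactivated, the probability is 0.2490.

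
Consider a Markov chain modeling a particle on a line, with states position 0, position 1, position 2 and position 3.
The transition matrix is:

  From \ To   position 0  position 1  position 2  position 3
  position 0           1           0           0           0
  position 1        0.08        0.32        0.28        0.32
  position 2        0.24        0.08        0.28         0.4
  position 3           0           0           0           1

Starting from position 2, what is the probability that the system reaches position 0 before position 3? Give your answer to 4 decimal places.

Let h(s) be the probability of absorption at position 0 starting from transient state s. Then h(position 0) = 1 and h(position 3) = 0. By first-step analysis:
h(position 1) = 0.08·1 + 0.32·h(position 1) + 0.28·h(position 2) + 0.32·0
h(position 2) = 0.24·1 + 0.08·h(position 1) + 0.28·h(position 2) + 0.4·0
Solving: h(position 1) = 0.2671, h(position 2) = 0.3630.
Starting from position 2, the probability is 0.3630.

0.3630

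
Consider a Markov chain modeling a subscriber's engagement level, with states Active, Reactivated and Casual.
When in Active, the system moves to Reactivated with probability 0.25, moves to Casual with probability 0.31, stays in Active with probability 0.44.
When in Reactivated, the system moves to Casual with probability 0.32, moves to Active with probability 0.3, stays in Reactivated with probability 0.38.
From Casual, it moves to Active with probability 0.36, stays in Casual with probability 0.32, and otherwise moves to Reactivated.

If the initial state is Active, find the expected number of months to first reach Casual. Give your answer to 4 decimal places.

3.1962

Let t(s) be the expected number of months to first reach Casual from state s, with t(Casual) = 0. Conditioning on the first month:
t(Active) = 1 + 0.44·t(Active) + 0.25·t(Reactivated)
t(Reactivated) = 1 + 0.3·t(Active) + 0.38·t(Reactivated)
Solving: t(Active) = 3.1962, t(Reactivated) = 3.1594.
Expected months from Active to Casual: 3.1962.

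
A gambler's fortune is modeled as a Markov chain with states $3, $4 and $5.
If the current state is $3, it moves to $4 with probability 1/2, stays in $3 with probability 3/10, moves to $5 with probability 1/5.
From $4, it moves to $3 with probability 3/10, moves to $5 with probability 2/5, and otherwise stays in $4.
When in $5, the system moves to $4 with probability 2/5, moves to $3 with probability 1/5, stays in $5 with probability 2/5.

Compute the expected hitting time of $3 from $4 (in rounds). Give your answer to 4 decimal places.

3.8462

Let t(s) be the expected number of rounds to first reach $3 from state s, with t($3) = 0. Conditioning on the first round:
t($4) = 1 + 0.3·t($4) + 0.4·t($5)
t($5) = 1 + 0.4·t($4) + 0.4·t($5)
Solving: t($4) = 3.8462, t($5) = 4.2308.
Expected rounds from $4 to $3: 3.8462.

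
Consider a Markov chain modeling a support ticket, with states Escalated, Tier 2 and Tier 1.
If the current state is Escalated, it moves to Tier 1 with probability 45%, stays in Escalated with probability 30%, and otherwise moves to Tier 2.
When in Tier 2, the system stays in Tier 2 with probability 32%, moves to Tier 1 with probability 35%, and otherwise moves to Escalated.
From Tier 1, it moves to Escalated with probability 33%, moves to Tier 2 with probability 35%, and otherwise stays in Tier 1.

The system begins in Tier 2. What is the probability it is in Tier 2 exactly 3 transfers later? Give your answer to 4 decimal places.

0.3088

Propagate the distribution vector 3 transfers from Tier 2.
After 0 transfers: (0.0000, 1.0000, 0.0000)
After 1 transfer: (0.3300, 0.3200, 0.3500)
After 2 transfers: (0.3201, 0.3074, 0.3725)
After 3 transfers: (0.3204, 0.3088, 0.3708)
P(in Tier 2 after 3 transfers) = 0.3088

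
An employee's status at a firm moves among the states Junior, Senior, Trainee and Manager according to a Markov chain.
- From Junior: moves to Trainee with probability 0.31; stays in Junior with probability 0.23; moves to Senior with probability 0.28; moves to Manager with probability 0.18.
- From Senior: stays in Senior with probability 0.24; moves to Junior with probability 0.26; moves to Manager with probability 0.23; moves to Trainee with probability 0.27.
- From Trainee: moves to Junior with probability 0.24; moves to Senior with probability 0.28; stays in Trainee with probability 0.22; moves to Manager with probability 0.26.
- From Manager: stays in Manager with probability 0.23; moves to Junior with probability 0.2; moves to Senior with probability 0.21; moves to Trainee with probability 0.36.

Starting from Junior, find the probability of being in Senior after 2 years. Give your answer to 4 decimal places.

0.2562

Propagate the distribution vector 2 years from Junior.
After 0 years: (1.0000, 0.0000, 0.0000, 0.0000)
After 1 year: (0.2300, 0.2800, 0.3100, 0.1800)
After 2 years: (0.2361, 0.2562, 0.2799, 0.2278)
P(in Senior after 2 years) = 0.2562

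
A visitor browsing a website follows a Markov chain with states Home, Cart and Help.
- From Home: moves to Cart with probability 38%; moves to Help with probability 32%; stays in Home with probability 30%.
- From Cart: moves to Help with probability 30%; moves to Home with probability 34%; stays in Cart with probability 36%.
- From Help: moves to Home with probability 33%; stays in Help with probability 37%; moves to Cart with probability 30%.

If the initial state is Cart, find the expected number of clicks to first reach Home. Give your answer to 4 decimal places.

2.9693

Let t(s) be the expected number of clicks to first reach Home from state s, with t(Home) = 0. Conditioning on the first click:
t(Cart) = 1 + 0.36·t(Cart) + 0.3·t(Help)
t(Help) = 1 + 0.3·t(Cart) + 0.37·t(Help)
Solving: t(Cart) = 2.9693, t(Help) = 3.0013.
Expected clicks from Cart to Home: 2.9693.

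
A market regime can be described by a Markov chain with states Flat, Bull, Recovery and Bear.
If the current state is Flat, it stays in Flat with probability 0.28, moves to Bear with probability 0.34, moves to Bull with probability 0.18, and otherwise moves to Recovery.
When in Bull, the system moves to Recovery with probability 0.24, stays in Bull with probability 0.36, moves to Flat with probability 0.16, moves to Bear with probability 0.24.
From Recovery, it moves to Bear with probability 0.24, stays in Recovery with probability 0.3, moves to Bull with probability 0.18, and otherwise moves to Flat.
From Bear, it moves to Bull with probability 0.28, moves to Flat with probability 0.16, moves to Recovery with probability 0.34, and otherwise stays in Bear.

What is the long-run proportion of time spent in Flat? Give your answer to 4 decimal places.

0.2191

Let the stationary distribution be π with π = πP and π_1 + π_2 + π_3 + π_4 = 1.
π_1 = 0.28·π_1 + 0.16·π_2 + 0.28·π_3 + 0.16·π_4
π_2 = 0.18·π_1 + 0.36·π_2 + 0.18·π_3 + 0.28·π_4
π_3 = 0.2·π_1 + 0.24·π_2 + 0.3·π_3 + 0.34·π_4
Solving with the normalization constraint gives π = (0.2191, 0.2508, 0.2733, 0.2568).
So the stationary probability of Flat is 0.2191.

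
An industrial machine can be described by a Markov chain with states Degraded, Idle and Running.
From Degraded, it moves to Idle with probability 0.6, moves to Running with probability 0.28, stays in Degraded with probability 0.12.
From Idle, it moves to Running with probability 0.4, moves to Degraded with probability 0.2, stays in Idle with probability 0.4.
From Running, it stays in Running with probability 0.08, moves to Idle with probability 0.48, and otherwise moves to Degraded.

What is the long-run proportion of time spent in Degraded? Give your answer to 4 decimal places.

Let the stationary distribution be π with π = πP and π_1 + π_2 + π_3 = 1.
π_1 = 0.12·π_1 + 0.2·π_2 + 0.44·π_3
π_2 = 0.6·π_1 + 0.4·π_2 + 0.48·π_3
Solving with the normalization constraint gives π = (0.2475, 0.4719, 0.2805).
So the stationary probability of Degraded is 0.2475.

0.2475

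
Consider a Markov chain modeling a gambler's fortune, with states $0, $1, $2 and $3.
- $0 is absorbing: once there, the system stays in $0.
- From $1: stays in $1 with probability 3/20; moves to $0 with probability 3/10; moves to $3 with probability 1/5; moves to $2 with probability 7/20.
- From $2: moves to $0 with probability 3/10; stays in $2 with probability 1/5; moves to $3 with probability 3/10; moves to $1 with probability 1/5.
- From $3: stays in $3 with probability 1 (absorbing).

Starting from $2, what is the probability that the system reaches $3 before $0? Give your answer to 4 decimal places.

0.4836

Let h(s) be the probability of absorption at $3 starting from transient state s. Then h($3) = 1 and h($0) = 0. By first-step analysis:
h($1) = 0.3·0 + 0.15·h($1) + 0.35·h($2) + 0.2·1
h($2) = 0.3·0 + 0.2·h($1) + 0.2·h($2) + 0.3·1
Solving: h($1) = 0.4344, h($2) = 0.4836.
Starting from $2, the probability is 0.4836.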